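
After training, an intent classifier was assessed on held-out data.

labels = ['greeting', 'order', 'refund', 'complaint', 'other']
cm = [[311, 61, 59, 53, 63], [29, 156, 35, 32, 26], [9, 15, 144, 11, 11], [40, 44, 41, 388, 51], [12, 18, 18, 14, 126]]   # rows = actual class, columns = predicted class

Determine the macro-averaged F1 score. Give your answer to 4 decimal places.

Per-class F1 score (2·TP/(2·TP+FP+FN)):
  greeting: TP=311, FP=29+9+40+12=90, FN=61+59+53+63=236 → 622/948 = 0.65612
  order: TP=156, FP=61+15+44+18=138, FN=29+35+32+26=122 → 312/572 = 0.54545
  refund: TP=144, FP=59+35+41+18=153, FN=9+15+11+11=46 → 288/487 = 0.59138
  complaint: TP=388, FP=53+32+11+14=110, FN=40+44+41+51=176 → 776/1062 = 0.73070
  other: TP=126, FP=63+26+11+51=151, FN=12+18+18+14=62 → 252/465 = 0.54194
Macro-F1 score = mean = (0.65612 + 0.54545 + 0.59138 + 0.73070 + 0.54194) / 5 = 0.6131

0.6131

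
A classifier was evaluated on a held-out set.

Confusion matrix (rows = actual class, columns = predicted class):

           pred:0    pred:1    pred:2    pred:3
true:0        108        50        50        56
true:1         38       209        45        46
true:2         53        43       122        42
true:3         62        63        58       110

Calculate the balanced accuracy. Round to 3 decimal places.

0.468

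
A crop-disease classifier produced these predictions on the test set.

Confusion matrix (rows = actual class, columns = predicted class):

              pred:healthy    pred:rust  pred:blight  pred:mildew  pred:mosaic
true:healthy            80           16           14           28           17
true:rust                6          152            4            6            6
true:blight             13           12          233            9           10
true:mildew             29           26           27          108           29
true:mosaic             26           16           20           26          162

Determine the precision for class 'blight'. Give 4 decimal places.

0.7819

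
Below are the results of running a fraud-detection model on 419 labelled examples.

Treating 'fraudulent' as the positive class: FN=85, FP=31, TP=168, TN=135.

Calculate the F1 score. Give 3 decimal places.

0.743

Precision = TP/(TP+FP) = 168/199 = 0.8442
Recall = TP/(TP+FN) = 168/253 = 0.6640
F1 = 2·TP/(2·TP+FP+FN) = 336/452 = 0.743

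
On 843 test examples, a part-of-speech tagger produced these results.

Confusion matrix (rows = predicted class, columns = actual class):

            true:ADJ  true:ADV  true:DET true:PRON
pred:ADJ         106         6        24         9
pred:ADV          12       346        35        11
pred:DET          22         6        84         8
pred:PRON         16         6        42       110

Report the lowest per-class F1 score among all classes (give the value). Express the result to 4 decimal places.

0.5508

Per-class F1 score (2·TP/(2·TP+FP+FN)):
  ADJ: TP=106, FP=6+24+9=39, FN=12+22+16=50 → 212/301 = 0.70432
  ADV: TP=346, FP=12+35+11=58, FN=6+6+6=18 → 692/768 = 0.90104
  DET: TP=84, FP=22+6+8=36, FN=24+35+42=101 → 168/305 = 0.55082
  PRON: TP=110, FP=16+6+42=64, FN=9+11+8=28 → 220/312 = 0.70513
Lowest is class 'DET' with F1 score = 0.5508.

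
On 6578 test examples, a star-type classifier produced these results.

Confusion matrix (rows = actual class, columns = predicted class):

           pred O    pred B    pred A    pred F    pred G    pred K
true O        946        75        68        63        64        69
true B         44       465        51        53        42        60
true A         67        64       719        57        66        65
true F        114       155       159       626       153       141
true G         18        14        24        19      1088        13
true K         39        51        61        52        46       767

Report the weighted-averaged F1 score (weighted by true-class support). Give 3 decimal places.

0.694

Per-class F1 score (2·TP/(2·TP+FP+FN)):
  O: TP=946, FP=44+67+114+18+39=282, FN=75+68+63+64+69=339 → 1892/2513 = 0.7529
  B: TP=465, FP=75+64+155+14+51=359, FN=44+51+53+42+60=250 → 930/1539 = 0.6043
  A: TP=719, FP=68+51+159+24+61=363, FN=67+64+57+66+65=319 → 1438/2120 = 0.6783
  F: TP=626, FP=63+53+57+19+52=244, FN=114+155+159+153+141=722 → 1252/2218 = 0.5645
  G: TP=1088, FP=64+42+66+153+46=371, FN=18+14+24+19+13=88 → 2176/2635 = 0.8258
  K: TP=767, FP=69+60+65+141+13=348, FN=39+51+61+52+46=249 → 1534/2131 = 0.7198
Weighted-F1 score = Σ (supportᵢ/N)·F1 scoreᵢ with N=6578: (1285/6578)·0.7529 + (715/6578)·0.6043 + (1038/6578)·0.6783 + (1348/6578)·0.5645 + (1176/6578)·0.8258 + (1016/6578)·0.7198 = 0.694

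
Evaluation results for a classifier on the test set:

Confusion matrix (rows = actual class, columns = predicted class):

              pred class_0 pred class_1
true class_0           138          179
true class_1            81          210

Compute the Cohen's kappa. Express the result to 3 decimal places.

0.155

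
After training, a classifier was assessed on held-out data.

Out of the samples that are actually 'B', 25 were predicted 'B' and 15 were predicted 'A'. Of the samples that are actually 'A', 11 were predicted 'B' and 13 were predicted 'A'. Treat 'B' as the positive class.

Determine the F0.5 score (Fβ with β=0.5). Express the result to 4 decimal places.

Fβ = (1+β²)·TP / ((1+β²)·TP + β²·FN + FP), with β²=1/4
= 1.25·25 / (1.25·25 + 0.25·15 + 11) = 0.6793

0.6793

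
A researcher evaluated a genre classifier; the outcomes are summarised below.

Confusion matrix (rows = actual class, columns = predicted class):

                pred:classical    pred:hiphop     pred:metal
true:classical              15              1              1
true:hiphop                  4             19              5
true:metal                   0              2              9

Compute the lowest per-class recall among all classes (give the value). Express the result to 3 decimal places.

0.679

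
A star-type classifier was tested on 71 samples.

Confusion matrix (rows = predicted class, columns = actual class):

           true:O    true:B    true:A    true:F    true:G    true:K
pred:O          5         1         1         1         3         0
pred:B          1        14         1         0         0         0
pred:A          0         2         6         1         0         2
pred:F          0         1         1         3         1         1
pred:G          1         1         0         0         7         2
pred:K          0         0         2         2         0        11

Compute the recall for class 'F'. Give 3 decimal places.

Take TP from the diagonal, FP from the rest of the 'F' prediction marginal, FN from the rest of the 'F' actual marginal.
recall = TP/(TP+FN).
F: TP=3, FN=1+0+1+0+2=4 → 3/7 = 0.4286

0.429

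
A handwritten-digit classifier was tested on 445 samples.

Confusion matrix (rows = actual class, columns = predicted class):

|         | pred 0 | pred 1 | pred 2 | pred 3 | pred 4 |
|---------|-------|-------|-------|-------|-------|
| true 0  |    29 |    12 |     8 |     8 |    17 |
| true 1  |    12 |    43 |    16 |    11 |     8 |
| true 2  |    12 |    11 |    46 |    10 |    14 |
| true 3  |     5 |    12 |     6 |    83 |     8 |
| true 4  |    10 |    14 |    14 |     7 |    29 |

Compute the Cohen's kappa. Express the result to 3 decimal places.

0.391

Observed agreement pₒ = trace/N = 230/445 = 0.5169
Expected agreement pₑ = Σ (rowᵢ·colᵢ)/N² = (74·68 + 90·92 + 93·90 + 114·119 + 74·76)/445² = 0.2064
κ = (pₒ − pₑ)/(1 − pₑ) = (0.5169 − 0.2064)/(1 − 0.2064) = 0.391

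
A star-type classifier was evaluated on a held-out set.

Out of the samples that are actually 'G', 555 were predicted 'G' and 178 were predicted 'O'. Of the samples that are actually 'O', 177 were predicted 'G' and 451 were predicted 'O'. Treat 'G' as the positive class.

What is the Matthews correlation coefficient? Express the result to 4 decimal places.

0.4753

MCC = (TP·TN − FP·FN) / √((TP+FP)(TP+FN)(TN+FP)(TN+FN))
Numerator = 555·451 − 177·178 = 218799
Denominator = √(732·733·628·629) = √211946058672 = 460375.9971
MCC = 218799 / 460375.9971 = 0.4753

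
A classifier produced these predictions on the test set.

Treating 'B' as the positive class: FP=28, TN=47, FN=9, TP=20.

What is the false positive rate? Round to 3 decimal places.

FPR = FP/(FP+TN) = 28/(28+47) = 0.373

0.373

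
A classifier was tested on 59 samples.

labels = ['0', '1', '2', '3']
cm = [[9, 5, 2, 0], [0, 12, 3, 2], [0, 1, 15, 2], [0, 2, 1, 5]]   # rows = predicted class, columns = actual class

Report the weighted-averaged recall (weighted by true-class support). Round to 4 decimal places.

0.6949

Per-class recall (TP/(TP+FN)):
  0: TP=9, FN=0+0+0=0 → 9/9 = 1.00000
  1: TP=12, FN=5+1+2=8 → 12/20 = 0.60000
  2: TP=15, FN=2+3+1=6 → 15/21 = 0.71429
  3: TP=5, FN=0+2+2=4 → 5/9 = 0.55556
Weighted-recall = Σ (supportᵢ/N)·recallᵢ with N=59: (9/59)·1.00000 + (20/59)·0.60000 + (21/59)·0.71429 + (9/59)·0.55556 = 0.6949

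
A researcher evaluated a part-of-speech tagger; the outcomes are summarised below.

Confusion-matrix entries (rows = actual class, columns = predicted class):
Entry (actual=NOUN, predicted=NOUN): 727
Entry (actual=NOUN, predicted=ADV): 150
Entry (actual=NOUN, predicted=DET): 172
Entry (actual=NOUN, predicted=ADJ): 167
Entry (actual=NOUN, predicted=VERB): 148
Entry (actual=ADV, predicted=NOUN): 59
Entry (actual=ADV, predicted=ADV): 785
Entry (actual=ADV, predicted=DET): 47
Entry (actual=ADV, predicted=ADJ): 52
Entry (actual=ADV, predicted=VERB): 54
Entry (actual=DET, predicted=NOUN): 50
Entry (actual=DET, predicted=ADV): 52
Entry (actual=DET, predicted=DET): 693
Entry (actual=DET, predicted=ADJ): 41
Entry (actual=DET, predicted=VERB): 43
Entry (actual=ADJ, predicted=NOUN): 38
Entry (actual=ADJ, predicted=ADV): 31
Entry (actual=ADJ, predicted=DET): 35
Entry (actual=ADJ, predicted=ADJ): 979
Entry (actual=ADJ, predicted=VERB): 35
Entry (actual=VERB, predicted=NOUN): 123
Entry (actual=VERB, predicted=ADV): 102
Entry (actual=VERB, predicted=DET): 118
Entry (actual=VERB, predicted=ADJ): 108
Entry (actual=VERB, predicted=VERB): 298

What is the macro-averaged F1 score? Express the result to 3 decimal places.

Per-class F1 score (2·TP/(2·TP+FP+FN)):
  NOUN: TP=727, FP=59+50+38+123=270, FN=150+172+167+148=637 → 1454/2361 = 0.6158
  ADV: TP=785, FP=150+52+31+102=335, FN=59+47+52+54=212 → 1570/2117 = 0.7416
  DET: TP=693, FP=172+47+35+118=372, FN=50+52+41+43=186 → 1386/1944 = 0.7130
  ADJ: TP=979, FP=167+52+41+108=368, FN=38+31+35+35=139 → 1958/2465 = 0.7943
  VERB: TP=298, FP=148+54+43+35=280, FN=123+102+118+108=451 → 596/1327 = 0.4491
Macro-F1 score = mean = (0.6158 + 0.7416 + 0.7130 + 0.7943 + 0.4491) / 5 = 0.663

0.663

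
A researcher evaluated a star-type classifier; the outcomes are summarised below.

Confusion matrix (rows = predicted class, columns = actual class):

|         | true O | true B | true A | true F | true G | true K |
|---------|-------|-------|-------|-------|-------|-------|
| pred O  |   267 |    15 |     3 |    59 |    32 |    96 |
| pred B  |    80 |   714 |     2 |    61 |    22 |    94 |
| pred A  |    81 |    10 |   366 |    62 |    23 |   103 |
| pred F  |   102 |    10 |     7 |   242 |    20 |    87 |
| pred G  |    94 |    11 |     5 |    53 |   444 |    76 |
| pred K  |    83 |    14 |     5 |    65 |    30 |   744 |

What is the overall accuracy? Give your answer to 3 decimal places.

0.664

Accuracy = trace / total = (267+714+366+242+444+744=2777) / 4182 = 2777/4182 = 0.664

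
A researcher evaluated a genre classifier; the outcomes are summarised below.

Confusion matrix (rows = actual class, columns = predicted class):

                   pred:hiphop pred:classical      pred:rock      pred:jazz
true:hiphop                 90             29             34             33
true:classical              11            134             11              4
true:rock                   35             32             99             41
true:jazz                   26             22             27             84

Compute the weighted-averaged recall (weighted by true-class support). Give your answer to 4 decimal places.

Per-class recall (TP/(TP+FN)):
  hiphop: TP=90, FN=29+34+33=96 → 90/186 = 0.48387
  classical: TP=134, FN=11+11+4=26 → 134/160 = 0.83750
  rock: TP=99, FN=35+32+41=108 → 99/207 = 0.47826
  jazz: TP=84, FN=26+22+27=75 → 84/159 = 0.52830
Weighted-recall = Σ (supportᵢ/N)·recallᵢ with N=712: (186/712)·0.48387 + (160/712)·0.83750 + (207/712)·0.47826 + (159/712)·0.52830 = 0.5716

0.5716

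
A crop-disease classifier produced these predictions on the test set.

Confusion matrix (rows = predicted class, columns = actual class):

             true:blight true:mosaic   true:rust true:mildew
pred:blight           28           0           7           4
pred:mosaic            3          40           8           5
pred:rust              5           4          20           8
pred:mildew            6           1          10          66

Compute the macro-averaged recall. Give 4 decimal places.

0.6988

Per-class recall (TP/(TP+FN)):
  blight: TP=28, FN=3+5+6=14 → 28/42 = 0.66667
  mosaic: TP=40, FN=0+4+1=5 → 40/45 = 0.88889
  rust: TP=20, FN=7+8+10=25 → 20/45 = 0.44444
  mildew: TP=66, FN=4+5+8=17 → 66/83 = 0.79518
Macro-recall = mean = (0.66667 + 0.88889 + 0.44444 + 0.79518) / 4 = 0.6988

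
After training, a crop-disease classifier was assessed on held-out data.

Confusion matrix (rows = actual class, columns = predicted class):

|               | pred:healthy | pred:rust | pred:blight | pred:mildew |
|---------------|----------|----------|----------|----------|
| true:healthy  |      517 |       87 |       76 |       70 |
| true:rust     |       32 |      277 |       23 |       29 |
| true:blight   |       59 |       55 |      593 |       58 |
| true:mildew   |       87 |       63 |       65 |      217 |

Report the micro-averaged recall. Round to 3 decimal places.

0.695

Micro-averaging pools counts across classes: ΣTP=1604, ΣFP=704, ΣFN=704.
Micro-recall = TP/(TP+FN) on pooled counts = 0.695 (equals overall accuracy in single-label multiclass).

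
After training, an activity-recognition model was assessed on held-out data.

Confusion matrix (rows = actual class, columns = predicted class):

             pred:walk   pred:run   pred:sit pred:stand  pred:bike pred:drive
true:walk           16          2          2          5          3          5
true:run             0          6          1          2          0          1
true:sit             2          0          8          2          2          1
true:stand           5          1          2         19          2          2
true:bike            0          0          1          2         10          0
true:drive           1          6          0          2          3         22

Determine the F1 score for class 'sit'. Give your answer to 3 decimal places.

F1 score = 2·TP/(2·TP+FP+FN).
sit: TP=8, FP=2+1+2+1+0=6, FN=2+0+2+2+1=7 → 16/29 = 0.5517

0.552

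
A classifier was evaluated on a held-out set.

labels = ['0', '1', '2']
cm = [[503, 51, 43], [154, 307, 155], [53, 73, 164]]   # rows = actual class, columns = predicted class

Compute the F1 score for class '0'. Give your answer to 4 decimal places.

One-vs-rest for '0': TP = diagonal; FP = other classes predicted '0'; FN = '0' predicted as other.
F1 score = 2·TP/(2·TP+FP+FN).
0: TP=503, FP=154+53=207, FN=51+43=94 → 1006/1307 = 0.76970

0.7697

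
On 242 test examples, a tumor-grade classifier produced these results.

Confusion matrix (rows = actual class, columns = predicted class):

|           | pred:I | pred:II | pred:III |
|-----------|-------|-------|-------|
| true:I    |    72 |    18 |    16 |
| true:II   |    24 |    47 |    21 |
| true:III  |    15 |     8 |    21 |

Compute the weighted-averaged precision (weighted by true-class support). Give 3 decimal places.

0.595

Per-class precision (TP/(TP+FP)):
  I: TP=72, FP=24+15=39 → 72/111 = 0.6486
  II: TP=47, FP=18+8=26 → 47/73 = 0.6438
  III: TP=21, FP=16+21=37 → 21/58 = 0.3621
Weighted-precision = Σ (supportᵢ/N)·precisionᵢ with N=242: (106/242)·0.6486 + (92/242)·0.6438 + (44/242)·0.3621 = 0.595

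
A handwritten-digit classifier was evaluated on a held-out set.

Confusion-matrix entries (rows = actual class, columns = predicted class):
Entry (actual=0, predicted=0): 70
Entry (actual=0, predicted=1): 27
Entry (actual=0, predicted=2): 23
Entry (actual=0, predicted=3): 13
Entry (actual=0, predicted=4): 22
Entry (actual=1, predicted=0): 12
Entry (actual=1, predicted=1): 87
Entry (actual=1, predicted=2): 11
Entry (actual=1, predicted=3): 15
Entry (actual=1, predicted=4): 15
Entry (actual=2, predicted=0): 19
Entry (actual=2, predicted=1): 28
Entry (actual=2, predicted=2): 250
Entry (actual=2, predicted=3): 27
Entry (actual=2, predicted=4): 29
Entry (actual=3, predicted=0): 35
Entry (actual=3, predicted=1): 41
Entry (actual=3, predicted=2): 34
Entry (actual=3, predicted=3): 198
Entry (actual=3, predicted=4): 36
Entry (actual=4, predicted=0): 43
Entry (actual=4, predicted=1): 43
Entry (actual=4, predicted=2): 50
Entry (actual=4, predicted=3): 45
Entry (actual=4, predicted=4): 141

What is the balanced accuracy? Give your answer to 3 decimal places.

Balanced accuracy = mean of per-class recall.
  0: recall = 70/155 = 0.4516
  1: recall = 87/140 = 0.6214
  2: recall = 250/353 = 0.7082
  3: recall = 198/344 = 0.5756
  4: recall = 141/322 = 0.4379
Mean = (0.4516 + 0.6214 + 0.7082 + 0.5756 + 0.4379) / 5 = 0.559

0.559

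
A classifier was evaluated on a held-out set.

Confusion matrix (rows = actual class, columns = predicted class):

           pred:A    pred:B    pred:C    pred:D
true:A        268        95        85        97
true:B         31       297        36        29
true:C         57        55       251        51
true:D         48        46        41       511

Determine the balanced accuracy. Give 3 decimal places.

0.661

Balanced accuracy = mean of per-class recall.
  A: recall = 268/545 = 0.4917
  B: recall = 297/393 = 0.7557
  C: recall = 251/414 = 0.6063
  D: recall = 511/646 = 0.7910
Mean = (0.4917 + 0.7557 + 0.6063 + 0.7910) / 4 = 0.661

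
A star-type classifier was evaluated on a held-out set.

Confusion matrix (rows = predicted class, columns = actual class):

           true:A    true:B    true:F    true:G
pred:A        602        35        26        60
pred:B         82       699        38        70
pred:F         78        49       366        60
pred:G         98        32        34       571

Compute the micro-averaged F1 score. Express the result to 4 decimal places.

0.7717

Micro-averaging pools counts across classes: ΣTP=2238, ΣFP=662, ΣFN=662.
Micro-F1 score = 2·TP/(2·TP+FP+FN) on pooled counts = 0.7717 (equals overall accuracy in single-label multiclass).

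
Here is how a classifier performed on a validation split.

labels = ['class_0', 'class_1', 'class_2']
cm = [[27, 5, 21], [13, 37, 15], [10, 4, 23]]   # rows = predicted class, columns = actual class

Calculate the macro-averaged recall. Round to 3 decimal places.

0.578

Per-class recall (TP/(TP+FN)):
  class_0: TP=27, FN=13+10=23 → 27/50 = 0.5400
  class_1: TP=37, FN=5+4=9 → 37/46 = 0.8043
  class_2: TP=23, FN=21+15=36 → 23/59 = 0.3898
Macro-recall = mean = (0.5400 + 0.8043 + 0.3898) / 3 = 0.578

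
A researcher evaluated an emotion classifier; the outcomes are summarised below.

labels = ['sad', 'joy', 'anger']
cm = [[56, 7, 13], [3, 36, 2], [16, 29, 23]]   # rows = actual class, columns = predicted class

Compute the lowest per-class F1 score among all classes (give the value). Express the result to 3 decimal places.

Per-class F1 score (2·TP/(2·TP+FP+FN)):
  sad: TP=56, FP=3+16=19, FN=7+13=20 → 112/151 = 0.7417
  joy: TP=36, FP=7+29=36, FN=3+2=5 → 72/113 = 0.6372
  anger: TP=23, FP=13+2=15, FN=16+29=45 → 46/106 = 0.4340
Lowest is class 'anger' with F1 score = 0.434.

0.434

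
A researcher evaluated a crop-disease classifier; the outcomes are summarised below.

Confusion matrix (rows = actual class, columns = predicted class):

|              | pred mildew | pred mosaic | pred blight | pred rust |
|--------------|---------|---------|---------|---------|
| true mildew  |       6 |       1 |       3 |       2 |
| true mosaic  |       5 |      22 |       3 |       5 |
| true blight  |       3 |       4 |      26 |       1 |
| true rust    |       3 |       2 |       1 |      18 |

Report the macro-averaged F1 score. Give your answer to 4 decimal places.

0.6494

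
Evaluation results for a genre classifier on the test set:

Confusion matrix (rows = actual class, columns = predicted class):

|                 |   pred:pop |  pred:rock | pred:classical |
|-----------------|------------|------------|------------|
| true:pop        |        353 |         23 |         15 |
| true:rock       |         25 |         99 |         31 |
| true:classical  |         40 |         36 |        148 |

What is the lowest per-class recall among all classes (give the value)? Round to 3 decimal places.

0.639

Per-class recall (TP/(TP+FN)):
  pop: TP=353, FN=23+15=38 → 353/391 = 0.9028
  rock: TP=99, FN=25+31=56 → 99/155 = 0.6387
  classical: TP=148, FN=40+36=76 → 148/224 = 0.6607
Lowest is class 'rock' with recall = 0.639.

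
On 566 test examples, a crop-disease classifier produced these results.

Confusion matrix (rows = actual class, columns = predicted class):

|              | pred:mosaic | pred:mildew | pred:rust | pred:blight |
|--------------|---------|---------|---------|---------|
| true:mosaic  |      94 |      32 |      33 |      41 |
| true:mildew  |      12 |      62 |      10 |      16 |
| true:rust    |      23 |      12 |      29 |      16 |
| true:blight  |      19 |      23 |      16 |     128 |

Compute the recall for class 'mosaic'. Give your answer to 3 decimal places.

0.470

Take TP from the diagonal, FP from the rest of the 'mosaic' prediction marginal, FN from the rest of the 'mosaic' actual marginal.
recall = TP/(TP+FN).
mosaic: TP=94, FN=32+33+41=106 → 94/200 = 0.4700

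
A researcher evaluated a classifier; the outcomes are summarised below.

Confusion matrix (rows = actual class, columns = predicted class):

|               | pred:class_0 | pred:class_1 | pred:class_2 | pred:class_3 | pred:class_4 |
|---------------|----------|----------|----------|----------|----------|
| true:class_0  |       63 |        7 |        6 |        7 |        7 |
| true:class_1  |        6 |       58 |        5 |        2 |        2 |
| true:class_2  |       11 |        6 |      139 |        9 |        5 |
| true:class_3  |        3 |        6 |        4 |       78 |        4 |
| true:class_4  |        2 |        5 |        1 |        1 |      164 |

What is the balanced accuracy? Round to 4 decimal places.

0.8162

Balanced accuracy = mean of per-class recall.
  class_0: recall = 63/90 = 0.70000
  class_1: recall = 58/73 = 0.79452
  class_2: recall = 139/170 = 0.81765
  class_3: recall = 78/95 = 0.82105
  class_4: recall = 164/173 = 0.94798
Mean = (0.70000 + 0.79452 + 0.81765 + 0.82105 + 0.94798) / 5 = 0.8162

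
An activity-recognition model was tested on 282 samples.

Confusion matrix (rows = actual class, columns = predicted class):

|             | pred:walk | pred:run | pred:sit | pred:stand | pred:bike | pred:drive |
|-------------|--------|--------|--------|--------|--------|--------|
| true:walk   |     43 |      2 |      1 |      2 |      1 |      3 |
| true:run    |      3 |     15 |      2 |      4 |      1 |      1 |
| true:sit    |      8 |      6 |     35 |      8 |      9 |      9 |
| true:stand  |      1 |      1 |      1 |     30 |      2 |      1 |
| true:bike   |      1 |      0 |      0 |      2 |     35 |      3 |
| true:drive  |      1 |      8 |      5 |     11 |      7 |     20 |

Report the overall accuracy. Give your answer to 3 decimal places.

0.631

Accuracy = trace / total = (43+15+35+30+35+20=178) / 282 = 178/282 = 0.631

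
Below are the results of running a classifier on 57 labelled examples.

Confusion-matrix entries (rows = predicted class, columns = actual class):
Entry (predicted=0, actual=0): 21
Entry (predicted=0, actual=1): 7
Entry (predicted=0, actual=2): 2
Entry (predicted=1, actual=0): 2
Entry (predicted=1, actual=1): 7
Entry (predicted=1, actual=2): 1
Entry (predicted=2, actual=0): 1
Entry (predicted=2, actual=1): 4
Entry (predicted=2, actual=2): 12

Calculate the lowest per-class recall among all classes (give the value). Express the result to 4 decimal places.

0.3889

Per-class recall (TP/(TP+FN)):
  0: TP=21, FN=2+1=3 → 21/24 = 0.87500
  1: TP=7, FN=7+4=11 → 7/18 = 0.38889
  2: TP=12, FN=2+1=3 → 12/15 = 0.80000
Lowest is class '1' with recall = 0.3889.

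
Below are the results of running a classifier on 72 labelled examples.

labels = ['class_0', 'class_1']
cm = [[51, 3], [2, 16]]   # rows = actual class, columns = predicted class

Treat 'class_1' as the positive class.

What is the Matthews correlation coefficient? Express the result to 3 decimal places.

0.819

MCC = (TP·TN − FP·FN) / √((TP+FP)(TP+FN)(TN+FP)(TN+FN))
Numerator = 16·51 − 3·2 = 810
Denominator = √(19·18·54·53) = √978804 = 989.3452
MCC = 810 / 989.3452 = 0.819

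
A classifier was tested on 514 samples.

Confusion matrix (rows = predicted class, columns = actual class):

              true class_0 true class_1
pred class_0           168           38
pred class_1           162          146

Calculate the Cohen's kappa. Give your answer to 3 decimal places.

0.263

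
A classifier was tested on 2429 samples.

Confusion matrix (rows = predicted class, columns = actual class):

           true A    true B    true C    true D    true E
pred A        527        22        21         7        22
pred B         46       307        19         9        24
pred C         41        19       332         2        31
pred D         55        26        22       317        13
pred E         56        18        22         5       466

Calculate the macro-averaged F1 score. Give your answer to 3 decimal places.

0.801

Per-class F1 score (2·TP/(2·TP+FP+FN)):
  A: TP=527, FP=22+21+7+22=72, FN=46+41+55+56=198 → 1054/1324 = 0.7961
  B: TP=307, FP=46+19+9+24=98, FN=22+19+26+18=85 → 614/797 = 0.7704
  C: TP=332, FP=41+19+2+31=93, FN=21+19+22+22=84 → 664/841 = 0.7895
  D: TP=317, FP=55+26+22+13=116, FN=7+9+2+5=23 → 634/773 = 0.8202
  E: TP=466, FP=56+18+22+5=101, FN=22+24+31+13=90 → 932/1123 = 0.8299
Macro-F1 score = mean = (0.7961 + 0.7704 + 0.7895 + 0.8202 + 0.8299) / 5 = 0.801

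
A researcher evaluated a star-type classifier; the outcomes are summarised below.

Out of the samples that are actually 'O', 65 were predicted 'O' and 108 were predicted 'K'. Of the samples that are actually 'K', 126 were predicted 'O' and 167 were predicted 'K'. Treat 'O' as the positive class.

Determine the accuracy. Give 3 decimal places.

Accuracy = (TP+TN)/N = (65+167)/466 = 0.498

0.498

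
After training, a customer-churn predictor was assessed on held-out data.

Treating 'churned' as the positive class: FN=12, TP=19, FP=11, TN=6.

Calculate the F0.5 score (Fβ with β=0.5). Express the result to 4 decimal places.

0.6291

Fβ = (1+β²)·TP / ((1+β²)·TP + β²·FN + FP), with β²=1/4
= 1.25·19 / (1.25·19 + 0.25·12 + 11) = 0.6291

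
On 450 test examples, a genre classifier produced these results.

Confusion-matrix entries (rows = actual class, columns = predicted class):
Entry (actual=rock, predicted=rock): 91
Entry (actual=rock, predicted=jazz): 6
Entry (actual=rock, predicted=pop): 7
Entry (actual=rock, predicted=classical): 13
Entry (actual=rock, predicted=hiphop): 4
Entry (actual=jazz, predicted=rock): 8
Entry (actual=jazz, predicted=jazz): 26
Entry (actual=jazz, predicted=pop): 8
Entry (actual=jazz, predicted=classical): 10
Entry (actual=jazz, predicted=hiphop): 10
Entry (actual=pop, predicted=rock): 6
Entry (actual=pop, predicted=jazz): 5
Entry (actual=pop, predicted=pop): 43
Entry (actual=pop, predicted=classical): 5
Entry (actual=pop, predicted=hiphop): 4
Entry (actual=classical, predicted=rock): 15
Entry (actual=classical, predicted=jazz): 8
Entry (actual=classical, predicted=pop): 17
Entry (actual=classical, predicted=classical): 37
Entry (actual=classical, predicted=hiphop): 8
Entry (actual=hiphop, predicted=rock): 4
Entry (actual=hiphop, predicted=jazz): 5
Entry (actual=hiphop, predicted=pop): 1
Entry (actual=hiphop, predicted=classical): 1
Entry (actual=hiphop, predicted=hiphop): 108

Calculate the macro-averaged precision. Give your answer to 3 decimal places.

Per-class precision (TP/(TP+FP)):
  rock: TP=91, FP=8+6+15+4=33 → 91/124 = 0.7339
  jazz: TP=26, FP=6+5+8+5=24 → 26/50 = 0.5200
  pop: TP=43, FP=7+8+17+1=33 → 43/76 = 0.5658
  classical: TP=37, FP=13+10+5+1=29 → 37/66 = 0.5606
  hiphop: TP=108, FP=4+10+4+8=26 → 108/134 = 0.8060
Macro-precision = mean = (0.7339 + 0.5200 + 0.5658 + 0.5606 + 0.8060) / 5 = 0.637

0.637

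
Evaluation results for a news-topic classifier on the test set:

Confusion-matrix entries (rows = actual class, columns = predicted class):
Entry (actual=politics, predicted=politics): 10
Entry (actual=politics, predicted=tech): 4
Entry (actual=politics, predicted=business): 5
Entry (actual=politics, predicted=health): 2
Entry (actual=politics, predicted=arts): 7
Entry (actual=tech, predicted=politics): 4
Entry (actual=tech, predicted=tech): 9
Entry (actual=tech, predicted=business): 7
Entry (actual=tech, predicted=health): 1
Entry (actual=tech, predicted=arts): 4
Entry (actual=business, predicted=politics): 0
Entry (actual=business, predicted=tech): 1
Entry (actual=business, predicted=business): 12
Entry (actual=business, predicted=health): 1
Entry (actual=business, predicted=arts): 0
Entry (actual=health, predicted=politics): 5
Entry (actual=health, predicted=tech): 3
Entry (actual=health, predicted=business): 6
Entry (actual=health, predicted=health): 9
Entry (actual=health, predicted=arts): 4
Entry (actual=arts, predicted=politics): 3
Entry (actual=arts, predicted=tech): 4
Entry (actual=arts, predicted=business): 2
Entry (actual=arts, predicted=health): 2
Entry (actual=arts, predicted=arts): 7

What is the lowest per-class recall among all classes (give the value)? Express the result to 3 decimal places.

0.333

Per-class recall (TP/(TP+FN)):
  politics: TP=10, FN=4+5+2+7=18 → 10/28 = 0.3571
  tech: TP=9, FN=4+7+1+4=16 → 9/25 = 0.3600
  business: TP=12, FN=0+1+1+0=2 → 12/14 = 0.8571
  health: TP=9, FN=5+3+6+4=18 → 9/27 = 0.3333
  arts: TP=7, FN=3+4+2+2=11 → 7/18 = 0.3889
Lowest is class 'health' with recall = 0.333.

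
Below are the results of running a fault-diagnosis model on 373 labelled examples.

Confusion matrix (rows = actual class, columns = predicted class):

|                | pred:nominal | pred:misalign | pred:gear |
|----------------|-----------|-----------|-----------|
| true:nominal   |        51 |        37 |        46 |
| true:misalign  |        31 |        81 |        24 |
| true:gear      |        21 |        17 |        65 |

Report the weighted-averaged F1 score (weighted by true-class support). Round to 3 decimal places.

Per-class F1 score (2·TP/(2·TP+FP+FN)):
  nominal: TP=51, FP=31+21=52, FN=37+46=83 → 102/237 = 0.4304
  misalign: TP=81, FP=37+17=54, FN=31+24=55 → 162/271 = 0.5978
  gear: TP=65, FP=46+24=70, FN=21+17=38 → 130/238 = 0.5462
Weighted-F1 score = Σ (supportᵢ/N)·F1 scoreᵢ with N=373: (134/373)·0.4304 + (136/373)·0.5978 + (103/373)·0.5462 = 0.523

0.523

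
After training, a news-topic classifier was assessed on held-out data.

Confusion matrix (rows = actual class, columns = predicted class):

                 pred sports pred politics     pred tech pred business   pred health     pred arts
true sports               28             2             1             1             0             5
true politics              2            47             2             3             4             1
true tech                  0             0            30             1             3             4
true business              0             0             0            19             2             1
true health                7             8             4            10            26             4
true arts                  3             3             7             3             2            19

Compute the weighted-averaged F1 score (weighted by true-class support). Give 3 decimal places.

Per-class F1 score (2·TP/(2·TP+FP+FN)):
  sports: TP=28, FP=2+0+0+7+3=12, FN=2+1+1+0+5=9 → 56/77 = 0.7273
  politics: TP=47, FP=2+0+0+8+3=13, FN=2+2+3+4+1=12 → 94/119 = 0.7899
  tech: TP=30, FP=1+2+0+4+7=14, FN=0+0+1+3+4=8 → 60/82 = 0.7317
  business: TP=19, FP=1+3+1+10+3=18, FN=0+0+0+2+1=3 → 38/59 = 0.6441
  health: TP=26, FP=0+4+3+2+2=11, FN=7+8+4+10+4=33 → 52/96 = 0.5417
  arts: TP=19, FP=5+1+4+1+4=15, FN=3+3+7+3+2=18 → 38/71 = 0.5352
Weighted-F1 score = Σ (supportᵢ/N)·F1 scoreᵢ with N=252: (37/252)·0.7273 + (59/252)·0.7899 + (38/252)·0.7317 + (22/252)·0.6441 + (59/252)·0.5417 + (37/252)·0.5352 = 0.664

0.664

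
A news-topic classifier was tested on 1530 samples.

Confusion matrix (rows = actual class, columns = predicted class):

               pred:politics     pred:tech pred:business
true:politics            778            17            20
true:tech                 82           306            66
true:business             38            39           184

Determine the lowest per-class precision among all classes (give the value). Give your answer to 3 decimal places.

0.681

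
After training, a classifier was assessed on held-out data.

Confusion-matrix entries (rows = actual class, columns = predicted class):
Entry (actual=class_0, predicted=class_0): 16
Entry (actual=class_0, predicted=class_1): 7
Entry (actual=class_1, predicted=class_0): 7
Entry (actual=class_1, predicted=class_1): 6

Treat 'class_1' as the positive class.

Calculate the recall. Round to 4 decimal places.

0.4615

Recall = TP/(TP+FN) = 6/(6+7) = 6/13 = 0.4615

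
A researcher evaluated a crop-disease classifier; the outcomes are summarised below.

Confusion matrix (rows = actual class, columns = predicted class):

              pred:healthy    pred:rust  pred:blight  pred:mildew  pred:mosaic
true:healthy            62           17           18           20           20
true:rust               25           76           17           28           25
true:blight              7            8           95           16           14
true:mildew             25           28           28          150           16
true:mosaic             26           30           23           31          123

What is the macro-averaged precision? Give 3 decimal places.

Per-class precision (TP/(TP+FP)):
  healthy: TP=62, FP=25+7+25+26=83 → 62/145 = 0.4276
  rust: TP=76, FP=17+8+28+30=83 → 76/159 = 0.4780
  blight: TP=95, FP=18+17+28+23=86 → 95/181 = 0.5249
  mildew: TP=150, FP=20+28+16+31=95 → 150/245 = 0.6122
  mosaic: TP=123, FP=20+25+14+16=75 → 123/198 = 0.6212
Macro-precision = mean = (0.4276 + 0.4780 + 0.5249 + 0.6122 + 0.6212) / 5 = 0.533

0.533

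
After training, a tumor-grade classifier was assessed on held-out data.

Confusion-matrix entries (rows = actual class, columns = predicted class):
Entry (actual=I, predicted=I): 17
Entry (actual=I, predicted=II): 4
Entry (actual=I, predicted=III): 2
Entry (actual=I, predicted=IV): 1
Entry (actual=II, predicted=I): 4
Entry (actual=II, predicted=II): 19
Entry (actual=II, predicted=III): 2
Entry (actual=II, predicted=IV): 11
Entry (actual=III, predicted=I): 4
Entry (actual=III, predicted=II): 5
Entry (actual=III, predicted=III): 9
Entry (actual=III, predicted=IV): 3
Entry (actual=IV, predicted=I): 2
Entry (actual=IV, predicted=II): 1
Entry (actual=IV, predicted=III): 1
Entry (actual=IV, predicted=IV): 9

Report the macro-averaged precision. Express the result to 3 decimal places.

0.576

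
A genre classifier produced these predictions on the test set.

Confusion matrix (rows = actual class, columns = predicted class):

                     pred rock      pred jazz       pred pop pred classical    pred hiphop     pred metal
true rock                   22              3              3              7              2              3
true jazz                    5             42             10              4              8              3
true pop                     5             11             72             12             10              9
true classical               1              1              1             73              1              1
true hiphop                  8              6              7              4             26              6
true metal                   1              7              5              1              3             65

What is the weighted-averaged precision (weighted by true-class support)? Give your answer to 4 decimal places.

0.6671

Per-class precision (TP/(TP+FP)):
  rock: TP=22, FP=5+5+1+8+1=20 → 22/42 = 0.52381
  jazz: TP=42, FP=3+11+1+6+7=28 → 42/70 = 0.60000
  pop: TP=72, FP=3+10+1+7+5=26 → 72/98 = 0.73469
  classical: TP=73, FP=7+4+12+4+1=28 → 73/101 = 0.72277
  hiphop: TP=26, FP=2+8+10+1+3=24 → 26/50 = 0.52000
  metal: TP=65, FP=3+3+9+1+6=22 → 65/87 = 0.74713
Weighted-precision = Σ (supportᵢ/N)·precisionᵢ with N=448: (40/448)·0.52381 + (72/448)·0.60000 + (119/448)·0.73469 + (78/448)·0.72277 + (57/448)·0.52000 + (82/448)·0.74713 = 0.6671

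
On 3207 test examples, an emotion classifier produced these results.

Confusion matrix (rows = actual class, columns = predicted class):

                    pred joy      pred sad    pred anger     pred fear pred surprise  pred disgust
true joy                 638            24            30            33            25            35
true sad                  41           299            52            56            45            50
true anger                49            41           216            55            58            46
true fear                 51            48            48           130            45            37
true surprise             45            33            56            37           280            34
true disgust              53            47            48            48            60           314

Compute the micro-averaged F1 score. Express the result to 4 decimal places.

Micro-averaging pools counts across classes: ΣTP=1877, ΣFP=1330, ΣFN=1330.
Micro-F1 score = 2·TP/(2·TP+FP+FN) on pooled counts = 0.5853 (equals overall accuracy in single-label multiclass).

0.5853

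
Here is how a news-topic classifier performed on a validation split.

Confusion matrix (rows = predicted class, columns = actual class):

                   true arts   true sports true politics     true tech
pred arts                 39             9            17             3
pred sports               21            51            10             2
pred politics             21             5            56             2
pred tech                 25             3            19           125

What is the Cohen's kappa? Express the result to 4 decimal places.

0.5429

Observed agreement pₒ = trace/N = 271/408 = 0.66422
Expected agreement pₑ = Σ (rowᵢ·colᵢ)/N² = (106·68 + 68·84 + 102·84 + 132·172)/408² = 0.26547
κ = (pₒ − pₑ)/(1 − pₑ) = (0.66422 − 0.26547)/(1 − 0.26547) = 0.5429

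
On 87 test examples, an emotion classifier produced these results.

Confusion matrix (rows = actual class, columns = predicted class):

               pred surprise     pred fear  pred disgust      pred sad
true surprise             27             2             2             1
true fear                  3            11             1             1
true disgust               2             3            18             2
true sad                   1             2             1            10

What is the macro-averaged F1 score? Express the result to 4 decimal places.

0.7395

Per-class F1 score (2·TP/(2·TP+FP+FN)):
  surprise: TP=27, FP=3+2+1=6, FN=2+2+1=5 → 54/65 = 0.83077
  fear: TP=11, FP=2+3+2=7, FN=3+1+1=5 → 22/34 = 0.64706
  disgust: TP=18, FP=2+1+1=4, FN=2+3+2=7 → 36/47 = 0.76596
  sad: TP=10, FP=1+1+2=4, FN=1+2+1=4 → 20/28 = 0.71429
Macro-F1 score = mean = (0.83077 + 0.64706 + 0.76596 + 0.71429) / 4 = 0.7395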